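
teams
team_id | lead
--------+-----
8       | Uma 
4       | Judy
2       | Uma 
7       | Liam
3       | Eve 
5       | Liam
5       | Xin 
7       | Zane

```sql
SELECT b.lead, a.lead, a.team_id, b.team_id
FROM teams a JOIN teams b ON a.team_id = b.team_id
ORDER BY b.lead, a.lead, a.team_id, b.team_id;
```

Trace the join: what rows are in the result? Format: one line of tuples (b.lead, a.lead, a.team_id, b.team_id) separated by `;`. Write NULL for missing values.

(Eve, Eve, 3, 3); (Judy, Judy, 4, 4); (Liam, Liam, 5, 5); (Liam, Liam, 7, 7); (Liam, Xin, 5, 5); (Liam, Zane, 7, 7); (Uma, Uma, 2, 2); (Uma, Uma, 8, 8); (Xin, Liam, 5, 5); (Xin, Xin, 5, 5); (Zane, Liam, 7, 7); (Zane, Zane, 7, 7)

INNER JOIN keeps only pairs where the ON condition holds.
Matching on a.team_id = b.team_id.
- a[0] team_id=8 → 1 match(es) in b → 1 row(s).
- a[1] team_id=4 → 1 match(es) in b → 1 row(s).
- a[2] team_id=2 → 1 match(es) in b → 1 row(s).
- a[3] team_id=7 → 2 match(es) in b → 2 row(s).
- a[4] team_id=3 → 1 match(es) in b → 1 row(s).
- a[5] team_id=5 → 2 match(es) in b → 2 row(s).
- a[6] team_id=5 → 2 match(es) in b → 2 row(s).
- a[7] team_id=7 → 2 match(es) in b → 2 row(s).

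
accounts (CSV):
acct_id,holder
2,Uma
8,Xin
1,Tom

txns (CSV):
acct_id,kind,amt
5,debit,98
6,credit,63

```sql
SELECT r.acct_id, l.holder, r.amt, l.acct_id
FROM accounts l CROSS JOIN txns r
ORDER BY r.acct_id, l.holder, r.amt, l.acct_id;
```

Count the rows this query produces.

6

CROSS JOIN pairs every row of `accounts` with every row of `txns`: 3 × 2 = 6 rows.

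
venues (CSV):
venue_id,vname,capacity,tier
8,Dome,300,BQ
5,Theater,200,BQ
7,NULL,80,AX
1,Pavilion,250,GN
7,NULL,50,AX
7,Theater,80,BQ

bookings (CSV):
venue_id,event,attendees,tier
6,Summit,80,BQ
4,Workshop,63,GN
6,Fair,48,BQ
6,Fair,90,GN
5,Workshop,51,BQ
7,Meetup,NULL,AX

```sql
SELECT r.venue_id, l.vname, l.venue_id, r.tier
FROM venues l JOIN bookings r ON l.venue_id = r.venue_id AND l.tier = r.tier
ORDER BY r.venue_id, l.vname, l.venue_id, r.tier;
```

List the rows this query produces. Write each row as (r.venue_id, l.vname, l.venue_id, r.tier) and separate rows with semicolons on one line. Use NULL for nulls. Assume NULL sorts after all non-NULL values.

INNER JOIN keeps only pairs where the ON condition holds.
Matching on l.venue_id = r.venue_id AND l.tier = r.tier.
Matched pairs: 3.

(5, Theater, 5, BQ); (7, NULL, 7, AX); (7, NULL, 7, AX)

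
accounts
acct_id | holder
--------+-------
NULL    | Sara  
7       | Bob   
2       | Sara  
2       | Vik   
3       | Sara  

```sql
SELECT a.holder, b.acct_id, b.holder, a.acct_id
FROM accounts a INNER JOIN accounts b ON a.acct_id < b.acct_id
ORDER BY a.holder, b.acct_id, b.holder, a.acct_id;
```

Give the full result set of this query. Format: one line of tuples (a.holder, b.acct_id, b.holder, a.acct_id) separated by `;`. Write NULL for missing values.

(Sara, 3, Sara, 2); (Sara, 7, Bob, 2); (Sara, 7, Bob, 3); (Vik, 3, Sara, 2); (Vik, 7, Bob, 2)

INNER JOIN keeps only pairs where the ON condition holds.
Matching on a.acct_id < b.acct_id. A NULL in a compared column never satisfies the condition.
- a[0] acct_id=NULL → no match; dropped.
- a[1] acct_id=7 → no match; dropped.
- a[2] acct_id=2 → 2 match(es) in b → 2 row(s).
- a[3] acct_id=2 → 2 match(es) in b → 2 row(s).
- a[4] acct_id=3 → 1 match(es) in b → 1 row(s).
After projecting and ordering:
a.holder | b.acct_id | b.holder | a.acct_id
Sara | 3 | Sara | 2
Sara | 7 | Bob | 2
Sara | 7 | Bob | 3
Vik | 3 | Sara | 2
Vik | 7 | Bob | 2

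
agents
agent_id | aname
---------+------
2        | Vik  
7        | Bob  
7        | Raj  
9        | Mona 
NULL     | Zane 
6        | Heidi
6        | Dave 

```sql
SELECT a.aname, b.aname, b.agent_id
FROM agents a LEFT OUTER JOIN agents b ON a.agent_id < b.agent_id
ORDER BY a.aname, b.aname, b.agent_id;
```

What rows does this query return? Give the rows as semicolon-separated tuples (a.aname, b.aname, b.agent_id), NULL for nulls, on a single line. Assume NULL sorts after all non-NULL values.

LEFT JOIN keeps every row from `agents a`; unmatched rows get NULL for `agents b`'s columns.
Matching on a.agent_id < b.agent_id. A NULL in a compared column never satisfies the condition.
- agent_id=2: 5 matching b row(s), so 5 row(s) emitted.
- agent_id=7: 1 matching b row(s), so 1 row(s) emitted.
- agent_id=7: 1 matching b row(s), so 1 row(s) emitted.
- agent_id=9: no b row matches, row kept with b columns NULL.
- agent_id=NULL: no b row matches, row kept with b columns NULL.
- agent_id=6: 3 matching b row(s), so 3 row(s) emitted.
- agent_id=6: 3 matching b row(s), so 3 row(s) emitted.

(Bob, Mona, 9); (Dave, Bob, 7); (Dave, Mona, 9); (Dave, Raj, 7); (Heidi, Bob, 7); (Heidi, Mona, 9); (Heidi, Raj, 7); (Mona, NULL, NULL); (Raj, Mona, 9); (Vik, Bob, 7); (Vik, Dave, 6); (Vik, Heidi, 6); (Vik, Mona, 9); (Vik, Raj, 7); (Zane, NULL, NULL)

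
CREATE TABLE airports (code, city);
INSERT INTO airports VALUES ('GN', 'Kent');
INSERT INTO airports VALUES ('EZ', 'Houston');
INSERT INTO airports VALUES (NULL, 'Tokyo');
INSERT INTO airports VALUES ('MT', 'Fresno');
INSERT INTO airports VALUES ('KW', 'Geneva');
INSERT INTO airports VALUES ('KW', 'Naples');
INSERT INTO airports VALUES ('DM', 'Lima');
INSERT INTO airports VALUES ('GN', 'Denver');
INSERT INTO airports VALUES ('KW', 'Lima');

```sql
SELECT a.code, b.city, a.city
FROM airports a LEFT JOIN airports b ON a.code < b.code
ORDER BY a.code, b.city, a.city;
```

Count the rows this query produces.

LEFT JOIN keeps every row from `airports a`; unmatched rows get NULL for `airports b`'s columns.
Matching on a.code < b.code. A NULL in a compared column never satisfies the condition.
Matched pairs: 24; unmatched a rows kept: 2.
Total: 24 matched + 2 padded = 26 rows.

26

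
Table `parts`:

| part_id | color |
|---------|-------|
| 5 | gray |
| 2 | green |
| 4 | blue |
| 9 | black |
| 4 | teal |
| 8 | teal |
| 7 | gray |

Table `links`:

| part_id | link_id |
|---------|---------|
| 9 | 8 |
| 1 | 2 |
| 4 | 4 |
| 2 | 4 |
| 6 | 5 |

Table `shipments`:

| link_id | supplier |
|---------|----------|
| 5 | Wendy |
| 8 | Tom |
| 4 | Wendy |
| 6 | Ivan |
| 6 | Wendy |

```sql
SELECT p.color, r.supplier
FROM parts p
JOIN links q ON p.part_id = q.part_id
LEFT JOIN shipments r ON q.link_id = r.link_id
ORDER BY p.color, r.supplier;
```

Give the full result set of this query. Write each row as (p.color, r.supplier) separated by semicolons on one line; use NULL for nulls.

(black, Tom); (blue, Wendy); (green, Wendy); (teal, Wendy)

Step 1 — p INNER JOIN q on part_id → 4 row(s).
Then LEFT JOIN `shipments r` on link_id: each of those 4 rows is kept; rows whose q.link_id has no match in r get NULL for r's columns.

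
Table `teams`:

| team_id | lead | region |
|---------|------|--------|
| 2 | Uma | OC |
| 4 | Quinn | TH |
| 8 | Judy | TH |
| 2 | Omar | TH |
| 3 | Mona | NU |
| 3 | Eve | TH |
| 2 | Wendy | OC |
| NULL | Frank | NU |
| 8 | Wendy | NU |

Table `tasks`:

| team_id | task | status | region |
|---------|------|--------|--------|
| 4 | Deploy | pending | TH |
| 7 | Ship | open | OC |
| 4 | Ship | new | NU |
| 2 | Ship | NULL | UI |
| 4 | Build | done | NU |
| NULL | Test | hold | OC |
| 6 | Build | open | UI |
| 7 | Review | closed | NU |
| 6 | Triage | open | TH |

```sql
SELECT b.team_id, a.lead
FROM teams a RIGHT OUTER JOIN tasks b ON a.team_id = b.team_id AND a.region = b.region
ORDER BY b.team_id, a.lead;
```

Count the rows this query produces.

9

RIGHT JOIN keeps every row from `tasks`; unmatched rows get NULL for `teams`'s columns.
Matching on a.team_id = b.team_id AND a.region = b.region. A NULL in a compared column never satisfies the condition.
- a row (team_id=2, region=OC): no match.
- a row (team_id=4, region=TH): matches 1 b row(s) → 1 output row(s).
- a row (team_id=8, region=TH): no match.
- a row (team_id=2, region=TH): no match.
- a row (team_id=3, region=NU): no match.
- a row (team_id=3, region=TH): no match.
- a row (team_id=2, region=OC): no match.
- a row (team_id=NULL, region=NU): no match.
- a row (team_id=8, region=NU): no match.
- 8 b row(s) had no a match → kept, a columns NULL.
Total: 1 matched + 8 padded = 9 rows.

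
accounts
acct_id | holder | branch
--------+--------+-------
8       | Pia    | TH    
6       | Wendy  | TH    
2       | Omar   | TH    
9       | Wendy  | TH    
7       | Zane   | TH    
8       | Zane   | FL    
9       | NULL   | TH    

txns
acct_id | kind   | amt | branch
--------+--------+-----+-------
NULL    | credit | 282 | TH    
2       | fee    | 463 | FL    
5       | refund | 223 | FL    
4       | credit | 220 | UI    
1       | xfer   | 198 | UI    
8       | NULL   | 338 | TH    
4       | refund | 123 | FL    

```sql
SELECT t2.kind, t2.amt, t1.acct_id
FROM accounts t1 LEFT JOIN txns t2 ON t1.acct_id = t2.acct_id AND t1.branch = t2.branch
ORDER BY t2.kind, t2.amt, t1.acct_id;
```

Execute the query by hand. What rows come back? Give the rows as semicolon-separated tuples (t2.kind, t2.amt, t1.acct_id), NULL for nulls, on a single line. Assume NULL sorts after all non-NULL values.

(NULL, 338, 8); (NULL, NULL, 2); (NULL, NULL, 6); (NULL, NULL, 7); (NULL, NULL, 8); (NULL, NULL, 9); (NULL, NULL, 9)

LEFT JOIN keeps every row from `accounts`; unmatched rows get NULL for `txns`'s columns.
Matching on t1.acct_id = t2.acct_id AND t1.branch = t2.branch. A NULL in a compared column never satisfies the condition.
Matched pairs: 1; unmatched t1 rows kept: 6.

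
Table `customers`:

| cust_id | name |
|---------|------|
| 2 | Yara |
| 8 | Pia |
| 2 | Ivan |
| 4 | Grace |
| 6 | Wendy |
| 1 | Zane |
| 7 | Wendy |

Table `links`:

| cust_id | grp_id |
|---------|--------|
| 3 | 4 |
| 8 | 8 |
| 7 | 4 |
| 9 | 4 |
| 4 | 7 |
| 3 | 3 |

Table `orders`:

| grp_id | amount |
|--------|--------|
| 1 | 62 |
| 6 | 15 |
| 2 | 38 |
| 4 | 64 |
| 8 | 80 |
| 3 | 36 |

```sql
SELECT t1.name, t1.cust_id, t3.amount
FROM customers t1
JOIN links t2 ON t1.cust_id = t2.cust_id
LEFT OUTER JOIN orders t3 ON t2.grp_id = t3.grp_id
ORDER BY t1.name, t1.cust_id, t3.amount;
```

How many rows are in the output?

Step 1 — t1 INNER JOIN t2 on cust_id → 3 row(s).
Then LEFT JOIN `orders t3` on grp_id: each of those 3 rows is kept; rows whose t2.grp_id has no match in t3 get NULL for t3's columns.
Result: 3 row(s).

3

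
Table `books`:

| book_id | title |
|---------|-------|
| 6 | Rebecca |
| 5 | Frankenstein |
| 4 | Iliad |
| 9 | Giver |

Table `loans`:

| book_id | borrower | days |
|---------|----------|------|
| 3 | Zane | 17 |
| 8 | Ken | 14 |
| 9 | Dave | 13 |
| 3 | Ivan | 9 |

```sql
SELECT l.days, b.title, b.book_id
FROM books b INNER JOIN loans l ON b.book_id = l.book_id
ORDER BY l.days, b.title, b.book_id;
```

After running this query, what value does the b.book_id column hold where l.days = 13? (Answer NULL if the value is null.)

9

INNER JOIN keeps only pairs where the ON condition holds.
Matching on b.book_id = l.book_id.
- b (book_id=6) has no partner → excluded.
- b (book_id=5) has no partner → excluded.
- b (book_id=4) has no partner → excluded.
- b (book_id=9) pairs with 1 row(s) of l.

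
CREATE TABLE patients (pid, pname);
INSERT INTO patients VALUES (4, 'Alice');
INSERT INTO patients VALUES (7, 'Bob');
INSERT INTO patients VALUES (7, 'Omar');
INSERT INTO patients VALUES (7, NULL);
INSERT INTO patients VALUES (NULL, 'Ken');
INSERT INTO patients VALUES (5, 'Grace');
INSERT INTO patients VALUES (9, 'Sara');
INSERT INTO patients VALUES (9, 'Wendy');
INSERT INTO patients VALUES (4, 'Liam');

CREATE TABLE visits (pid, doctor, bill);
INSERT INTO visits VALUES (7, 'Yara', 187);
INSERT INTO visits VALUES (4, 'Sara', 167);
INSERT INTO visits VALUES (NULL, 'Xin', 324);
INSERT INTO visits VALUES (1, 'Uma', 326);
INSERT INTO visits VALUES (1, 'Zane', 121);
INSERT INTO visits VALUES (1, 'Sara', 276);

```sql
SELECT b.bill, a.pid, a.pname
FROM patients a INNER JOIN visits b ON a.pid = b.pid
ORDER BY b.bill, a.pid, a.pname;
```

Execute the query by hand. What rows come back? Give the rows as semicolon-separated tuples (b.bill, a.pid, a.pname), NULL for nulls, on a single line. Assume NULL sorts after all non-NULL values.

INNER JOIN keeps only pairs where the ON condition holds.
Matching on a.pid = b.pid. A NULL in a compared column never satisfies the condition.
Matched pairs: 5.

(167, 4, Alice); (167, 4, Liam); (187, 7, Bob); (187, 7, Omar); (187, 7, NULL)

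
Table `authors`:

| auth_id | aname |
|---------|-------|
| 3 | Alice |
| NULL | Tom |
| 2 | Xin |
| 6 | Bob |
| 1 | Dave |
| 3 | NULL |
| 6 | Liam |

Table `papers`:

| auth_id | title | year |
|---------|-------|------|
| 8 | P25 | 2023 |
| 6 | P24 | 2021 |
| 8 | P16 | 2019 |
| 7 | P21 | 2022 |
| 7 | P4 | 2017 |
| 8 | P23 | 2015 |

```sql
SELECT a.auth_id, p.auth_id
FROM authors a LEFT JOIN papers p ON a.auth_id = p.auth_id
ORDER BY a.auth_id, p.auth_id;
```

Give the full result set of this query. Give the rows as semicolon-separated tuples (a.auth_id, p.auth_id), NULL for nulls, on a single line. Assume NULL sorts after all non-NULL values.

(1, NULL); (2, NULL); (3, NULL); (3, NULL); (6, 6); (6, 6); (NULL, NULL)

LEFT JOIN keeps every row from `authors`; unmatched rows get NULL for `papers`'s columns.
Matching on a.auth_id = p.auth_id. A NULL in a compared column never satisfies the condition.
Matched pairs: 2; unmatched a rows kept: 5.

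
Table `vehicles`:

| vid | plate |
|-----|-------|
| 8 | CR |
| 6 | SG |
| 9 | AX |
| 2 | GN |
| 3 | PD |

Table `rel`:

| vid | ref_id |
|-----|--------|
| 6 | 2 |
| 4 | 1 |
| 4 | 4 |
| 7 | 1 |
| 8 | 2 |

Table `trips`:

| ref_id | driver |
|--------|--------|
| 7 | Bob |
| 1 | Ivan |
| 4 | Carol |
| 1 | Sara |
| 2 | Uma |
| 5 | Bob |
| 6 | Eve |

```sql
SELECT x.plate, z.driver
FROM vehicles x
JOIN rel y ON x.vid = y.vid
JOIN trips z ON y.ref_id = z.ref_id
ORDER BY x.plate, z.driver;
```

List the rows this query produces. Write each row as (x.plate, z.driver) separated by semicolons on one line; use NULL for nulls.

(CR, Uma); (SG, Uma)

Joins associate left-to-right: vehicles INNER JOIN rel on vid gives 2 intermediate row(s).
Then INNER JOIN `trips z` on ref_id: keep only rows whose y.ref_id appears in z.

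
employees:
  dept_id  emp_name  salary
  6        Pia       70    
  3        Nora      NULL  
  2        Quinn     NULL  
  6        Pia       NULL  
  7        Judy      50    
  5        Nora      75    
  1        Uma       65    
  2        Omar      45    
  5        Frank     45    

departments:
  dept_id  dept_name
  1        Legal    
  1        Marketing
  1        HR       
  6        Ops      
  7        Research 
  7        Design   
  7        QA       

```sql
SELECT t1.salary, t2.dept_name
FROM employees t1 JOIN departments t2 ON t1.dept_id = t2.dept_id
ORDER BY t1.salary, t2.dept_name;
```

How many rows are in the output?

8

INNER JOIN keeps only pairs where the ON condition holds.
Matching on t1.dept_id = t2.dept_id.
- t1[0] dept_id=6 → 1 match(es) in t2 → 1 row(s).
- t1[1] dept_id=3 → no match; dropped.
- t1[2] dept_id=2 → no match; dropped.
- t1[3] dept_id=6 → 1 match(es) in t2 → 1 row(s).
- t1[4] dept_id=7 → 3 match(es) in t2 → 3 row(s).
- t1[5] dept_id=5 → no match; dropped.
- t1[6] dept_id=1 → 3 match(es) in t2 → 3 row(s).
- t1[7] dept_id=2 → no match; dropped.
- t1[8] dept_id=5 → no match; dropped.
Total: 8 rows.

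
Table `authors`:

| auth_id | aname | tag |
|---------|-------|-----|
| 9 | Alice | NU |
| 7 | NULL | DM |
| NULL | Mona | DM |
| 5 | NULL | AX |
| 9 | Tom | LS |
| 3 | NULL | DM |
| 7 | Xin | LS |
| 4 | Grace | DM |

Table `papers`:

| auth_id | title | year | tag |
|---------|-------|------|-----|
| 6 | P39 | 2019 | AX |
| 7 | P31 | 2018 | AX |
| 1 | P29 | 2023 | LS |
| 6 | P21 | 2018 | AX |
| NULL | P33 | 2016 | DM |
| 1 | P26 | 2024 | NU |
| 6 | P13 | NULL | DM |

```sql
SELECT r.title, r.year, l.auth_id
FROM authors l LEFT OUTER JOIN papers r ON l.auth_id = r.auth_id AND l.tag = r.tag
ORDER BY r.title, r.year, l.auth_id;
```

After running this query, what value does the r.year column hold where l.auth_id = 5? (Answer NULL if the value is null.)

NULL

LEFT JOIN keeps every row from `authors`; unmatched rows get NULL for `papers`'s columns.
Matching on l.auth_id = r.auth_id AND l.tag = r.tag. A NULL in a compared column never satisfies the condition.
Matched pairs: 0; unmatched l rows kept: 8.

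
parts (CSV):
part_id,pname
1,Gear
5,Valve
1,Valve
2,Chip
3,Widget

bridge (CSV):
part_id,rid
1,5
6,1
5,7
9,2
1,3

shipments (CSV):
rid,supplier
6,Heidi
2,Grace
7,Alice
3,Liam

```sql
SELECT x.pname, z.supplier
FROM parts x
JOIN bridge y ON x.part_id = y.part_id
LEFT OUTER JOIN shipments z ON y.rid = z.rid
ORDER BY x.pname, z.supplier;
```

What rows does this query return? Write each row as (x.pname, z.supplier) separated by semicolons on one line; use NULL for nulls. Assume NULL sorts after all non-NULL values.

Step 1 — x INNER JOIN y on part_id → 5 row(s).
Then LEFT JOIN `shipments z` on rid: each of those 5 rows is kept; rows whose y.rid has no match in z get NULL for z's columns.

(Gear, Liam); (Gear, NULL); (Valve, Alice); (Valve, Liam); (Valve, NULL)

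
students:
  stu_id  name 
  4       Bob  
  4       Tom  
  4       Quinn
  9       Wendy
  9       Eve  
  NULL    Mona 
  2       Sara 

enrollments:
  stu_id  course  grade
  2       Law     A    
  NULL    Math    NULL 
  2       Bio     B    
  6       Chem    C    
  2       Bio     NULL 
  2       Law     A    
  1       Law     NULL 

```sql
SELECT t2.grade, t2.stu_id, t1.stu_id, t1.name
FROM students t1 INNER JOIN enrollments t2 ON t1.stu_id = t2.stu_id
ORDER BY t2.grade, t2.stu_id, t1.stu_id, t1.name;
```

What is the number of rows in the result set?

4

INNER JOIN keeps only pairs where the ON condition holds.
Matching on t1.stu_id = t2.stu_id. A NULL in a compared column never satisfies the condition.
- t1[0] stu_id=4 → no match; dropped.
- t1[1] stu_id=4 → no match; dropped.
- t1[2] stu_id=4 → no match; dropped.
- t1[3] stu_id=9 → no match; dropped.
- t1[4] stu_id=9 → no match; dropped.
- t1[5] stu_id=NULL → no match; dropped.
- t1[6] stu_id=2 → 4 match(es) in t2 → 4 row(s).
Total: 4 rows.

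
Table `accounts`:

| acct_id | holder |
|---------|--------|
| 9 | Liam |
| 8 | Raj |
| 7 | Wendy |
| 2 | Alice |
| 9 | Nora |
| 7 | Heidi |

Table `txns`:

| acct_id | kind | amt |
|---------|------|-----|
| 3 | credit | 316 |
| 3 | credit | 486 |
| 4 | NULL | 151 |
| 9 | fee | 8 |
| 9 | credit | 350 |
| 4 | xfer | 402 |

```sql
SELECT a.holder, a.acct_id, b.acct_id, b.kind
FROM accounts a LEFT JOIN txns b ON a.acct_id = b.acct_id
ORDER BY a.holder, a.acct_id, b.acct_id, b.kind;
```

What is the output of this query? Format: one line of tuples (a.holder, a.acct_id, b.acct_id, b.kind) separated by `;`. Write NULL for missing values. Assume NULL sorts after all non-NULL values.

LEFT JOIN keeps every row from `accounts`; unmatched rows get NULL for `txns`'s columns.
Matching on a.acct_id = b.acct_id.
- acct_id=9: 2 matching b row(s), so 2 row(s) emitted.
- acct_id=8: no b row matches, row kept with b columns NULL.
- acct_id=7: no b row matches, row kept with b columns NULL.
- acct_id=2: no b row matches, row kept with b columns NULL.
- acct_id=9: 2 matching b row(s), so 2 row(s) emitted.
- acct_id=7: no b row matches, row kept with b columns NULL.
After projecting and ordering:
a.holder | a.acct_id | b.acct_id | b.kind
Alice | 2 | NULL | NULL
Heidi | 7 | NULL | NULL
Liam | 9 | 9 | credit
Liam | 9 | 9 | fee
Nora | 9 | 9 | credit
Nora | 9 | 9 | fee
Raj | 8 | NULL | NULL
Wendy | 7 | NULL | NULL

(Alice, 2, NULL, NULL); (Heidi, 7, NULL, NULL); (Liam, 9, 9, credit); (Liam, 9, 9, fee); (Nora, 9, 9, credit); (Nora, 9, 9, fee); (Raj, 8, NULL, NULL); (Wendy, 7, NULL, NULL)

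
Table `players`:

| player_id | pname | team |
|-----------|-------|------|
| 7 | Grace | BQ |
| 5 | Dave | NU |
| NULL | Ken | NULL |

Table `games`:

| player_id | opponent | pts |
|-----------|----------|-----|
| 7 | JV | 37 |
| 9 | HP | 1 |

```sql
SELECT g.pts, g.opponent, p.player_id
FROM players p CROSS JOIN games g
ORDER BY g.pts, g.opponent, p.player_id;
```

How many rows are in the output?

CROSS JOIN pairs every row of `players` with every row of `games`: 3 × 2 = 6 rows.

6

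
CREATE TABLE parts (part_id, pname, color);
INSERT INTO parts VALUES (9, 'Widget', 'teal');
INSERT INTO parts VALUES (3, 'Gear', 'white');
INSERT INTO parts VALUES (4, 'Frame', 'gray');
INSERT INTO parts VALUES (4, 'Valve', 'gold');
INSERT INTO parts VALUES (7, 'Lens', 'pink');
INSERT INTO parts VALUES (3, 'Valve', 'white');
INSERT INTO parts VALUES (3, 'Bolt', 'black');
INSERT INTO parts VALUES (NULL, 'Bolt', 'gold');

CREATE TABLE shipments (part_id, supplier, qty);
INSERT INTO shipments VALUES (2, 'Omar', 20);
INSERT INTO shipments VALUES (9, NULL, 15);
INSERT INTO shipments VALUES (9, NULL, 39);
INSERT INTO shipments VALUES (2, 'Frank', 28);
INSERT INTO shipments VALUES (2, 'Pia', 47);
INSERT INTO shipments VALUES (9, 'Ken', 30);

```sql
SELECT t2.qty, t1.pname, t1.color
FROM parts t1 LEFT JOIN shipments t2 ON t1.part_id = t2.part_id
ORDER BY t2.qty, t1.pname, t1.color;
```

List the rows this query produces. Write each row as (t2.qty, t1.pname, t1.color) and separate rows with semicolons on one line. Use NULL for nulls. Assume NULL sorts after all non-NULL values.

(15, Widget, teal); (30, Widget, teal); (39, Widget, teal); (NULL, Bolt, black); (NULL, Bolt, gold); (NULL, Frame, gray); (NULL, Gear, white); (NULL, Lens, pink); (NULL, Valve, gold); (NULL, Valve, white)

LEFT JOIN keeps every row from `parts`; unmatched rows get NULL for `shipments`'s columns.
Matching on t1.part_id = t2.part_id. A NULL in a compared column never satisfies the condition.
Matched pairs: 3; unmatched t1 rows kept: 7.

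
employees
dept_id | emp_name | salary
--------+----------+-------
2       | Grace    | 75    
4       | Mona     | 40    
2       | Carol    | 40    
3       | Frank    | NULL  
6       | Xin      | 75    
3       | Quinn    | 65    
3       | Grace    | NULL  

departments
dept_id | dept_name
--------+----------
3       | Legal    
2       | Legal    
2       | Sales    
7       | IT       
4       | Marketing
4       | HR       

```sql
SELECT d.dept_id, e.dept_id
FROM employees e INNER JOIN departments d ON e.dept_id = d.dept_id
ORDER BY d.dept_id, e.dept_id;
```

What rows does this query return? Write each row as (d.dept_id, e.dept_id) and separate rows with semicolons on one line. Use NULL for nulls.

INNER JOIN keeps only pairs where the ON condition holds.
Matching on e.dept_id = d.dept_id.
- e[0] dept_id=2 → 2 match(es) in d → 2 row(s).
- e[1] dept_id=4 → 2 match(es) in d → 2 row(s).
- e[2] dept_id=2 → 2 match(es) in d → 2 row(s).
- e[3] dept_id=3 → 1 match(es) in d → 1 row(s).
- e[4] dept_id=6 → no match; dropped.
- e[5] dept_id=3 → 1 match(es) in d → 1 row(s).
- e[6] dept_id=3 → 1 match(es) in d → 1 row(s).
After projecting and ordering:
d.dept_id | e.dept_id
2 | 2
2 | 2
2 | 2
2 | 2
3 | 3
3 | 3
3 | 3
4 | 4
4 | 4

(2, 2); (2, 2); (2, 2); (2, 2); (3, 3); (3, 3); (3, 3); (4, 4); (4, 4)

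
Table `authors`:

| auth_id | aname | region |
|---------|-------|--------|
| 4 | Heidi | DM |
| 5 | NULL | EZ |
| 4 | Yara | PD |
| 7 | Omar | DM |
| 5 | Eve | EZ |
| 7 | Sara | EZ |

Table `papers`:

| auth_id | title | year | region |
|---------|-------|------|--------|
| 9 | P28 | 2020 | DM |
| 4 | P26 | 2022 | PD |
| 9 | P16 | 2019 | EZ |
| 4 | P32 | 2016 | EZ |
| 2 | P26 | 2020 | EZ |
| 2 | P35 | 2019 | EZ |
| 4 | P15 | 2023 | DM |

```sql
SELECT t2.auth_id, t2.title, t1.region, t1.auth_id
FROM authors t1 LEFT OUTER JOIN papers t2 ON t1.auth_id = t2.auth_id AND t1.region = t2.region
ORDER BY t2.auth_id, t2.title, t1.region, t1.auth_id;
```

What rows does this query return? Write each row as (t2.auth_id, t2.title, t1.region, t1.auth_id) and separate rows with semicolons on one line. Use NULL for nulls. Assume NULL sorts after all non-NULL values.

(4, P15, DM, 4); (4, P26, PD, 4); (NULL, NULL, DM, 7); (NULL, NULL, EZ, 5); (NULL, NULL, EZ, 5); (NULL, NULL, EZ, 7)

LEFT JOIN keeps every row from `authors`; unmatched rows get NULL for `papers`'s columns.
Matching on t1.auth_id = t2.auth_id AND t1.region = t2.region.
Matched pairs: 2; unmatched t1 rows kept: 4.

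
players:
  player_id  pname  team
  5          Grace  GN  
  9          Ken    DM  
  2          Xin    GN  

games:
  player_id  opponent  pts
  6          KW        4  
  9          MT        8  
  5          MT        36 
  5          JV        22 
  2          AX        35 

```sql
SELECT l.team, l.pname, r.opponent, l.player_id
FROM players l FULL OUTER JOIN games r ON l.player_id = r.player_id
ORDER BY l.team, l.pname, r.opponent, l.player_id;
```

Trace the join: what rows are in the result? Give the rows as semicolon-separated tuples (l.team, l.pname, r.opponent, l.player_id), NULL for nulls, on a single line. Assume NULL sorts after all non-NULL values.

(DM, Ken, MT, 9); (GN, Grace, JV, 5); (GN, Grace, MT, 5); (GN, Xin, AX, 2); (NULL, NULL, KW, NULL)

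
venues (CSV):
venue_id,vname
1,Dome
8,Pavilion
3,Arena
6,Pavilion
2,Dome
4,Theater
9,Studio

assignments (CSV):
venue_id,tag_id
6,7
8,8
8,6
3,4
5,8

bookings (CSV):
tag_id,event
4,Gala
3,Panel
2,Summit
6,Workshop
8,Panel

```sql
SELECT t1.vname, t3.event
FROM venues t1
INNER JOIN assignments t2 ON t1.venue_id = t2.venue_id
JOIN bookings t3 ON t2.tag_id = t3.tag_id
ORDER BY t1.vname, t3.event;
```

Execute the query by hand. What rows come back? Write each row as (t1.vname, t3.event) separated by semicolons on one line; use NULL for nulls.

Joins associate left-to-right: venues INNER JOIN assignments on venue_id gives 4 intermediate row(s).
Then INNER JOIN `bookings t3` on tag_id: keep only rows whose t2.tag_id appears in t3.

(Arena, Gala); (Pavilion, Panel); (Pavilion, Workshop)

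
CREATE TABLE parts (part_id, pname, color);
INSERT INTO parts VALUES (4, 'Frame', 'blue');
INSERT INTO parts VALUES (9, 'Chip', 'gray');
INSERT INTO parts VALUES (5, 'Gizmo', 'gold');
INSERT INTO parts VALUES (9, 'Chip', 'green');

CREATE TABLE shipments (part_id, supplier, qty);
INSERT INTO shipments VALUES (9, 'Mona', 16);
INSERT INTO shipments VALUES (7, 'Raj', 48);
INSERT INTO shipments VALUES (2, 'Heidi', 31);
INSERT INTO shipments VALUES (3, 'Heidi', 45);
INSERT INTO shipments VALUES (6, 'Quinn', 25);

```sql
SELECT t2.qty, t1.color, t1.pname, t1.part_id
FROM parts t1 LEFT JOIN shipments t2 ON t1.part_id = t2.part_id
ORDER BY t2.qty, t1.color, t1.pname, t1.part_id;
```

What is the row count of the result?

LEFT JOIN keeps every row from `parts`; unmatched rows get NULL for `shipments`'s columns.
Matching on t1.part_id = t2.part_id.
- t1[0] part_id=4 → no match; kept with NULLs on the t2 side.
- t1[1] part_id=9 → 1 match(es) in t2 → 1 row(s).
- t1[2] part_id=5 → no match; kept with NULLs on the t2 side.
- t1[3] part_id=9 → 1 match(es) in t2 → 1 row(s).
Total: 2 matched + 2 padded = 4 rows.

4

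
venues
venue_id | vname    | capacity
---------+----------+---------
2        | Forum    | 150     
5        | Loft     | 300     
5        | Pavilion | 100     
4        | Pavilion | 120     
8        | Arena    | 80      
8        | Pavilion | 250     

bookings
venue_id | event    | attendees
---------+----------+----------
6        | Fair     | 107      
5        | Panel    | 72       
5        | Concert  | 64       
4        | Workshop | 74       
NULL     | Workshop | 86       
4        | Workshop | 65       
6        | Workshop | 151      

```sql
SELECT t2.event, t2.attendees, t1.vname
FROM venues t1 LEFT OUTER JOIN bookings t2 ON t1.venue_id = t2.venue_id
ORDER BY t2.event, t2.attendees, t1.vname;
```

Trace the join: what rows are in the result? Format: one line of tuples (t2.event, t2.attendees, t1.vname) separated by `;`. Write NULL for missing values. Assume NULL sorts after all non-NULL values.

LEFT JOIN keeps every row from `venues`; unmatched rows get NULL for `bookings`'s columns.
Matching on t1.venue_id = t2.venue_id. A NULL in a compared column never satisfies the condition.
Matched pairs: 6; unmatched t1 rows kept: 3.

(Concert, 64, Loft); (Concert, 64, Pavilion); (Panel, 72, Loft); (Panel, 72, Pavilion); (Workshop, 65, Pavilion); (Workshop, 74, Pavilion); (NULL, NULL, Arena); (NULL, NULL, Forum); (NULL, NULL, Pavilion)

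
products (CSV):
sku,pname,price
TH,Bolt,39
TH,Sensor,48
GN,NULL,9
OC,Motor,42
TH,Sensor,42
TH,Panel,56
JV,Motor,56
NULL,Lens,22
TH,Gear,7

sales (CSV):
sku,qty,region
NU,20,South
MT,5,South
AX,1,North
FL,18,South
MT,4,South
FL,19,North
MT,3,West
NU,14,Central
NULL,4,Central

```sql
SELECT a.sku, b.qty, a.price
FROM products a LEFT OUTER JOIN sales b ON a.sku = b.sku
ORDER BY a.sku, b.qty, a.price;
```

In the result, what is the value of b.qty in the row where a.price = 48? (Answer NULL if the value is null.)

LEFT JOIN keeps every row from `products`; unmatched rows get NULL for `sales`'s columns.
Matching on a.sku = b.sku. A NULL in a compared column never satisfies the condition.
- a row (sku=TH): no match → kept, b columns NULL.
- a row (sku=TH): no match → kept, b columns NULL.
- a row (sku=GN): no match → kept, b columns NULL.
- a row (sku=OC): no match → kept, b columns NULL.
- a row (sku=TH): no match → kept, b columns NULL.
- a row (sku=TH): no match → kept, b columns NULL.
- a row (sku=JV): no match → kept, b columns NULL.
- a row (sku=NULL): no match → kept, b columns NULL.
- a row (sku=TH): no match → kept, b columns NULL.

NULL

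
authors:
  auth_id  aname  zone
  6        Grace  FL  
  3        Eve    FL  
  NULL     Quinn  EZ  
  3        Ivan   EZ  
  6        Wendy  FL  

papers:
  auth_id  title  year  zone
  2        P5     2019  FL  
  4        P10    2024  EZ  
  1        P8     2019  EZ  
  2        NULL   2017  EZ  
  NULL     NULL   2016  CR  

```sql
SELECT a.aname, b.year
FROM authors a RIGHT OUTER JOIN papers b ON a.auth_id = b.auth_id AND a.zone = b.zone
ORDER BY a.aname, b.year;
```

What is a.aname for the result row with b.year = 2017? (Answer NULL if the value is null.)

NULL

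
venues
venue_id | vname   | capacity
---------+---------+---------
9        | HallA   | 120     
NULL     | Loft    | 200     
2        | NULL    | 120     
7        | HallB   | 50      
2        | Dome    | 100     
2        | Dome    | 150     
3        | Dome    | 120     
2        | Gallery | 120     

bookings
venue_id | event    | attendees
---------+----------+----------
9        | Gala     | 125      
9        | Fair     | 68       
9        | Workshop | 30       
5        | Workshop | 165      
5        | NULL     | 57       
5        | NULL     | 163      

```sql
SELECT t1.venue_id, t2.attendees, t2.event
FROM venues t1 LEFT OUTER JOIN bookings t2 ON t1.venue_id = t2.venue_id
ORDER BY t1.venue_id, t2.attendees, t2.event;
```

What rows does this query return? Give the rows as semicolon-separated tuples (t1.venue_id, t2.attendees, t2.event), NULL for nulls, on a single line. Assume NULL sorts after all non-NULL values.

(2, NULL, NULL); (2, NULL, NULL); (2, NULL, NULL); (2, NULL, NULL); (3, NULL, NULL); (7, NULL, NULL); (9, 30, Workshop); (9, 68, Fair); (9, 125, Gala); (NULL, NULL, NULL)

LEFT JOIN keeps every row from `venues`; unmatched rows get NULL for `bookings`'s columns.
Matching on t1.venue_id = t2.venue_id. A NULL in a compared column never satisfies the condition.
- t1 (venue_id=9) pairs with 3 row(s) of t2.
- t1 (venue_id=NULL) has no partner → padded with NULL.
- t1 (venue_id=2) has no partner → padded with NULL.
- t1 (venue_id=7) has no partner → padded with NULL.
- t1 (venue_id=2) has no partner → padded with NULL.
- t1 (venue_id=2) has no partner → padded with NULL.
- t1 (venue_id=3) has no partner → padded with NULL.
- t1 (venue_id=2) has no partner → padded with NULL.
After projecting and ordering:
t1.venue_id | t2.attendees | t2.event
2 | NULL | NULL
2 | NULL | NULL
2 | NULL | NULL
2 | NULL | NULL
3 | NULL | NULL
7 | NULL | NULL
9 | 30 | Workshop
9 | 68 | Fair
9 | 125 | Gala
NULL | NULL | NULL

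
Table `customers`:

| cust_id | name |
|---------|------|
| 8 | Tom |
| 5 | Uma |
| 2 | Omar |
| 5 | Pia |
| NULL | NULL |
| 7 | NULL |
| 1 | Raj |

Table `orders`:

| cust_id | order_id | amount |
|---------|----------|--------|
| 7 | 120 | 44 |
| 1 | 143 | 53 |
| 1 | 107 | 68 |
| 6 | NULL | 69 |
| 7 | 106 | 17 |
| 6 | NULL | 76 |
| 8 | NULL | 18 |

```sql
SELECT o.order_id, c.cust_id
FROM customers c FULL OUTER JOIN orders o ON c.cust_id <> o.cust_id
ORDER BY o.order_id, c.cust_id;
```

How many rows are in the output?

38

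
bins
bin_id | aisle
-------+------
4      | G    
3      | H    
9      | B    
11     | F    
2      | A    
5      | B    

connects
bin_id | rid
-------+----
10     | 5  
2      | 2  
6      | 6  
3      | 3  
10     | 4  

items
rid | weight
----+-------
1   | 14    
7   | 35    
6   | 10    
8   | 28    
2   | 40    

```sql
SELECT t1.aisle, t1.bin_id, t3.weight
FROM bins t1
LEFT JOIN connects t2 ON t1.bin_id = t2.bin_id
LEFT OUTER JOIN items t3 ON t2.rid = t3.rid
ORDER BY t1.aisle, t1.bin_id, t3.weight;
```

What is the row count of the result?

6

Step 1 — t1 LEFT JOIN t2 on bin_id → 6 row(s).
Then LEFT JOIN `items t3` on rid: each of those 6 rows is kept; rows whose t2.rid has no match in t3 get NULL for t3's columns.
Result: 6 row(s).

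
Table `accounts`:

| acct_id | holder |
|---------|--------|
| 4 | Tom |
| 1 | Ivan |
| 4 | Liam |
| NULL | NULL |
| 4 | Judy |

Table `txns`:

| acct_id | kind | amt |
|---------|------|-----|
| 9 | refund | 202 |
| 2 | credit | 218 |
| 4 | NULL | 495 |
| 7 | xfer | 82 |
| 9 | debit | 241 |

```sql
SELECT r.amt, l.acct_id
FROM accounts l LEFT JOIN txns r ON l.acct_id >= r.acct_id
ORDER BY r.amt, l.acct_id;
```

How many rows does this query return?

8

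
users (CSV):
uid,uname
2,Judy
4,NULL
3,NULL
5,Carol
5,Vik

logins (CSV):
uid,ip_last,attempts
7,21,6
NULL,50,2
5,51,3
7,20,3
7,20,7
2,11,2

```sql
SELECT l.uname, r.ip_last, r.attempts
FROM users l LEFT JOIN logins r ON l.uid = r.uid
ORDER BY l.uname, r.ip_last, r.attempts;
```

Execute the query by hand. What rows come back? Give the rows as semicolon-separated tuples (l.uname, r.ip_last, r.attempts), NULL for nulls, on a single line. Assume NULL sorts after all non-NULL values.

(Carol, 51, 3); (Judy, 11, 2); (Vik, 51, 3); (NULL, NULL, NULL); (NULL, NULL, NULL)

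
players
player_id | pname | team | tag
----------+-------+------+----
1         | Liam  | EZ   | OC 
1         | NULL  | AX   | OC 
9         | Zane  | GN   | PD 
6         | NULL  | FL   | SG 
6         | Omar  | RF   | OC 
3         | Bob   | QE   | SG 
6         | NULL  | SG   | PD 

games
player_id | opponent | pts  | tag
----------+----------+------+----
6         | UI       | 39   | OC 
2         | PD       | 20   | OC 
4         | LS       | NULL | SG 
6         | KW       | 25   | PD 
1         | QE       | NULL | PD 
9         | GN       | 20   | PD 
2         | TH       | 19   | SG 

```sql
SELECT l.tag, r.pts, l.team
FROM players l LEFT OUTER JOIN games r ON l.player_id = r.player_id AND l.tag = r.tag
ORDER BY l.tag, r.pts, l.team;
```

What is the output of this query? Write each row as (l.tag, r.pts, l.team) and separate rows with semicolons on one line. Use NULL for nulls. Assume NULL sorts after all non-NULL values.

LEFT JOIN keeps every row from `players`; unmatched rows get NULL for `games`'s columns.
Matching on l.player_id = r.player_id AND l.tag = r.tag.
- l[0] player_id=1, tag=OC → no match; kept with NULLs on the r side.
- l[1] player_id=1, tag=OC → no match; kept with NULLs on the r side.
- l[2] player_id=9, tag=PD → 1 match(es) in r → 1 row(s).
- l[3] player_id=6, tag=SG → no match; kept with NULLs on the r side.
- l[4] player_id=6, tag=OC → 1 match(es) in r → 1 row(s).
- l[5] player_id=3, tag=SG → no match; kept with NULLs on the r side.
- l[6] player_id=6, tag=PD → 1 match(es) in r → 1 row(s).
After projecting and ordering:
l.tag | r.pts | l.team
OC | 39 | RF
OC | NULL | AX
OC | NULL | EZ
PD | 20 | GN
PD | 25 | SG
SG | NULL | FL
SG | NULL | QE

(OC, 39, RF); (OC, NULL, AX); (OC, NULL, EZ); (PD, 20, GN); (PD, 25, SG); (SG, NULL, FL); (SG, NULL, QE)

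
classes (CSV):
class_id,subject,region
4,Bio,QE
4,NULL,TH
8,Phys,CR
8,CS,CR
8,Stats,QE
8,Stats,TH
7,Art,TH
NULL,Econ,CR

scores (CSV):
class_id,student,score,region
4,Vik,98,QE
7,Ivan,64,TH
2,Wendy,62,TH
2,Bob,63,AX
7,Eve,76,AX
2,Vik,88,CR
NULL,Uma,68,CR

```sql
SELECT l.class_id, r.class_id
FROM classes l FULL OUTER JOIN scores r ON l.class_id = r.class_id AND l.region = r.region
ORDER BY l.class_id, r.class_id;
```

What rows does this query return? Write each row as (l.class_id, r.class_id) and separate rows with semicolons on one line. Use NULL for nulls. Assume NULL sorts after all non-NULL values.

FULL OUTER JOIN keeps every row from both sides; unmatched rows get NULL for the other side's columns.
Matching on l.class_id = r.class_id AND l.region = r.region. A NULL in a compared column never satisfies the condition.
- l[0] class_id=4, region=QE → 1 match(es) in r → 1 row(s).
- l[1] class_id=4, region=TH → no match; kept with NULLs on the r side.
- l[2] class_id=8, region=CR → no match; kept with NULLs on the r side.
- l[3] class_id=8, region=CR → no match; kept with NULLs on the r side.
- l[4] class_id=8, region=QE → no match; kept with NULLs on the r side.
- l[5] class_id=8, region=TH → no match; kept with NULLs on the r side.
- l[6] class_id=7, region=TH → 1 match(es) in r → 1 row(s).
- l[7] class_id=NULL, region=CR → no match; kept with NULLs on the r side.
- plus 5 unmatched r row(s), each kept with NULL l columns.

(4, 4); (4, NULL); (7, 7); (8, NULL); (8, NULL); (8, NULL); (8, NULL); (NULL, 2); (NULL, 2); (NULL, 2); (NULL, 7); (NULL, NULL); (NULL, NULL)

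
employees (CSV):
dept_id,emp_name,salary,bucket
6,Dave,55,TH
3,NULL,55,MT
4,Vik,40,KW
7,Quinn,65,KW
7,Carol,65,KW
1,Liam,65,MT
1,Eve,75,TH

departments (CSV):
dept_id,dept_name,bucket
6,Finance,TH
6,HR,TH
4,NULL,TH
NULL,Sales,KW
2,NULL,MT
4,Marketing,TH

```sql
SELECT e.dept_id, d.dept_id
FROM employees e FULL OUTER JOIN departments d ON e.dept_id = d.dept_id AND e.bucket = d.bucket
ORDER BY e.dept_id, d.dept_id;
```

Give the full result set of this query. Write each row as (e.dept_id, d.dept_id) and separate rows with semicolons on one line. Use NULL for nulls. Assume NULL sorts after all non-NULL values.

(1, NULL); (1, NULL); (3, NULL); (4, NULL); (6, 6); (6, 6); (7, NULL); (7, NULL); (NULL, 2); (NULL, 4); (NULL, 4); (NULL, NULL)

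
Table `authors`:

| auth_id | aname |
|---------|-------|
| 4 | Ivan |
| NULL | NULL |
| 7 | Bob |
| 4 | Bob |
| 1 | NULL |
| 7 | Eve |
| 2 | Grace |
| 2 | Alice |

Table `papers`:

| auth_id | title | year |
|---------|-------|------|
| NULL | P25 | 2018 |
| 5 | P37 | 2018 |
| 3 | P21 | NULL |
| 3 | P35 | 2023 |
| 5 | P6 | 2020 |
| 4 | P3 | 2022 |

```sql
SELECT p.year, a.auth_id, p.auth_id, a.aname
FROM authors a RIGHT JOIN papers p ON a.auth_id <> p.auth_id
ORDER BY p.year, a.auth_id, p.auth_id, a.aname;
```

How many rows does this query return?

RIGHT JOIN keeps every row from `papers`; unmatched rows get NULL for `authors`'s columns.
Matching on a.auth_id <> p.auth_id. A NULL in a compared column never satisfies the condition.
- a row (auth_id=4): matches 4 p row(s) → 4 output row(s).
- a row (auth_id=NULL): no match.
- a row (auth_id=7): matches 5 p row(s) → 5 output row(s).
- a row (auth_id=4): matches 4 p row(s) → 4 output row(s).
- a row (auth_id=1): matches 5 p row(s) → 5 output row(s).
- a row (auth_id=7): matches 5 p row(s) → 5 output row(s).
- a row (auth_id=2): matches 5 p row(s) → 5 output row(s).
- a row (auth_id=2): matches 5 p row(s) → 5 output row(s).
- 1 p row(s) had no a match → kept, a columns NULL.
Total: 33 matched + 1 padded = 34 rows.

34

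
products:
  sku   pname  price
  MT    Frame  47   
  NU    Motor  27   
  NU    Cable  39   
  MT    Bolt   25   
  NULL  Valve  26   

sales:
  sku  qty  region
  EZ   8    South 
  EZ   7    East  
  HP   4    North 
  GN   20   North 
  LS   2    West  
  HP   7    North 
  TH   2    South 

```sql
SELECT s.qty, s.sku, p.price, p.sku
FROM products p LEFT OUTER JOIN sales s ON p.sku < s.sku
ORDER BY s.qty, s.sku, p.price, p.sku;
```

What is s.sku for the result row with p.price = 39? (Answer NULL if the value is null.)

TH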